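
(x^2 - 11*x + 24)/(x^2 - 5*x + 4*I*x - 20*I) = (x^2 - 11*x + 24)/(x^2 + x*(-5 + 4*I) - 20*I)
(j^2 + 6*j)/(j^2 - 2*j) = (j + 6)/(j - 2)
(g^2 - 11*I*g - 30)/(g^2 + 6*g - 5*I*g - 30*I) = (g - 6*I)/(g + 6)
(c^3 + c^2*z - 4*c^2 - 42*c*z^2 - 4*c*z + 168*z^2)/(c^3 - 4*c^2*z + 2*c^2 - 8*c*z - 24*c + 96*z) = (-c^2 - c*z + 42*z^2)/(-c^2 + 4*c*z - 6*c + 24*z)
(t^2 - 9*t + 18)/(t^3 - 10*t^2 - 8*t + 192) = (t - 3)/(t^2 - 4*t - 32)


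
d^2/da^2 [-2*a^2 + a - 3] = -4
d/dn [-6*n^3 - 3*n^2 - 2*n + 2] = -18*n^2 - 6*n - 2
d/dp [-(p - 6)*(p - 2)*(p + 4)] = -3*p^2 + 8*p + 20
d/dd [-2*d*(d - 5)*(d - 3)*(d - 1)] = -8*d^3 + 54*d^2 - 92*d + 30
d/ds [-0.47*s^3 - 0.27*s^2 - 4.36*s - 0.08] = -1.41*s^2 - 0.54*s - 4.36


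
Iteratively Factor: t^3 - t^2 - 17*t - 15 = (t + 1)*(t^2 - 2*t - 15) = (t + 1)*(t + 3)*(t - 5)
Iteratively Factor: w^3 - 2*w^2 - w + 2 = (w - 1)*(w^2 - w - 2) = (w - 1)*(w + 1)*(w - 2)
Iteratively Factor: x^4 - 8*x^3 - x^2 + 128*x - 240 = (x - 4)*(x^3 - 4*x^2 - 17*x + 60) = (x - 4)*(x + 4)*(x^2 - 8*x + 15) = (x - 5)*(x - 4)*(x + 4)*(x - 3)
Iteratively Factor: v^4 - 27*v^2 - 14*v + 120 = (v - 2)*(v^3 + 2*v^2 - 23*v - 60) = (v - 2)*(v + 3)*(v^2 - v - 20) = (v - 5)*(v - 2)*(v + 3)*(v + 4)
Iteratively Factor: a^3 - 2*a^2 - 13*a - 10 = (a - 5)*(a^2 + 3*a + 2) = (a - 5)*(a + 1)*(a + 2)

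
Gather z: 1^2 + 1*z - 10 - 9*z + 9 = -8*z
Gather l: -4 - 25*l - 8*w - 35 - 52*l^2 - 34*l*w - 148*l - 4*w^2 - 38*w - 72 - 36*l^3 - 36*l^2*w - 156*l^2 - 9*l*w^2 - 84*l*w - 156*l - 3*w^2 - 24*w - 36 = -36*l^3 + l^2*(-36*w - 208) + l*(-9*w^2 - 118*w - 329) - 7*w^2 - 70*w - 147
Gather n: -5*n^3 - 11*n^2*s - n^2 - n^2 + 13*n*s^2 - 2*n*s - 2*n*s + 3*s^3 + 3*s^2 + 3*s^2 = -5*n^3 + n^2*(-11*s - 2) + n*(13*s^2 - 4*s) + 3*s^3 + 6*s^2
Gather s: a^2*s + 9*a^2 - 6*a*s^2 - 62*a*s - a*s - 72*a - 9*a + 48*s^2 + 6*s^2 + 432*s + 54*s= 9*a^2 - 81*a + s^2*(54 - 6*a) + s*(a^2 - 63*a + 486)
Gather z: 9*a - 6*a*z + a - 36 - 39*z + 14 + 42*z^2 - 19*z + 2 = 10*a + 42*z^2 + z*(-6*a - 58) - 20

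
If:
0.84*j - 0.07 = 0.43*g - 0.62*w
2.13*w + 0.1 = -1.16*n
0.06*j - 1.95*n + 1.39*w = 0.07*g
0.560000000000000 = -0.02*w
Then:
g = -3506.71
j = -1774.35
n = 51.33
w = -28.00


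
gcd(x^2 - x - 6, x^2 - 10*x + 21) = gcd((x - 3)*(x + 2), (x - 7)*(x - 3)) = x - 3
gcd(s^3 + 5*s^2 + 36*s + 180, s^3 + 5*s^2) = s + 5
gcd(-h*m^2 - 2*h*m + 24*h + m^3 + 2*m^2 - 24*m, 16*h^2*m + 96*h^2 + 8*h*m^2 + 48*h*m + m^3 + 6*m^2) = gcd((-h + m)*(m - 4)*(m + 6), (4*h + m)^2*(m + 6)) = m + 6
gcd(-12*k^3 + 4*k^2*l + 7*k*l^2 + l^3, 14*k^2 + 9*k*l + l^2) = 2*k + l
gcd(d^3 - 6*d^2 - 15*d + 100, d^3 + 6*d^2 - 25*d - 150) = d - 5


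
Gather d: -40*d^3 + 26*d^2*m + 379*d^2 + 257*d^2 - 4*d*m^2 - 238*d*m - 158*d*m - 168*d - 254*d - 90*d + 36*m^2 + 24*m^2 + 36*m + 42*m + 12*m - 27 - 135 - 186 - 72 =-40*d^3 + d^2*(26*m + 636) + d*(-4*m^2 - 396*m - 512) + 60*m^2 + 90*m - 420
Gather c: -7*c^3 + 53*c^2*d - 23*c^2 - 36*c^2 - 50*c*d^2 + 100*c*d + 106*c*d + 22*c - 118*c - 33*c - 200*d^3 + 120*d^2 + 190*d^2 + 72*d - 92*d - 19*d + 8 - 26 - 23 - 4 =-7*c^3 + c^2*(53*d - 59) + c*(-50*d^2 + 206*d - 129) - 200*d^3 + 310*d^2 - 39*d - 45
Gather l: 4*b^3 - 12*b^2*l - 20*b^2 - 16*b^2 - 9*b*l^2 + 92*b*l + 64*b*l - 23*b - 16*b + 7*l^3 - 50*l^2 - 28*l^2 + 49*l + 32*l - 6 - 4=4*b^3 - 36*b^2 - 39*b + 7*l^3 + l^2*(-9*b - 78) + l*(-12*b^2 + 156*b + 81) - 10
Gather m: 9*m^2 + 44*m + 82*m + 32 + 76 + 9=9*m^2 + 126*m + 117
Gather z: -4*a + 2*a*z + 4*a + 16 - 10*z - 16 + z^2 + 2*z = z^2 + z*(2*a - 8)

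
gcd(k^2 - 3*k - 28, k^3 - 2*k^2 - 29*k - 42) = k - 7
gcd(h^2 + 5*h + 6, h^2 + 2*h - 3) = h + 3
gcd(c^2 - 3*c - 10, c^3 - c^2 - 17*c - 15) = c - 5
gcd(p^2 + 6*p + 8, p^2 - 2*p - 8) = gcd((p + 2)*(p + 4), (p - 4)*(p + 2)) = p + 2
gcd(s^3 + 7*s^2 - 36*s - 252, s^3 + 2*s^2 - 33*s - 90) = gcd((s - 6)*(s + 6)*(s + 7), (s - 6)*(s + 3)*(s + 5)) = s - 6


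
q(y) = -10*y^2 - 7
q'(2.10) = -42.00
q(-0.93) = -15.65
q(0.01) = -7.00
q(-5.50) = -309.50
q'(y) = -20*y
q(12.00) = -1447.00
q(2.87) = -89.37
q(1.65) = -34.22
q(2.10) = -51.10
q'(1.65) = -33.00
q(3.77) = -149.13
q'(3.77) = -75.40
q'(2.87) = -57.40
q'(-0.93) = 18.60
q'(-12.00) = 240.00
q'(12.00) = -240.00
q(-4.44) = -204.14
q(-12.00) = -1447.00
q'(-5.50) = 110.00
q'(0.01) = -0.20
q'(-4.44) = 88.80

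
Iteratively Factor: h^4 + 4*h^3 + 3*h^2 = (h + 1)*(h^3 + 3*h^2) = h*(h + 1)*(h^2 + 3*h) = h^2*(h + 1)*(h + 3)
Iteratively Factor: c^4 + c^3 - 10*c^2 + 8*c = (c - 2)*(c^3 + 3*c^2 - 4*c) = (c - 2)*(c + 4)*(c^2 - c) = (c - 2)*(c - 1)*(c + 4)*(c)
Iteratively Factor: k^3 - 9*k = (k + 3)*(k^2 - 3*k) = k*(k + 3)*(k - 3)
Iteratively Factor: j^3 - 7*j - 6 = (j - 3)*(j^2 + 3*j + 2) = (j - 3)*(j + 1)*(j + 2)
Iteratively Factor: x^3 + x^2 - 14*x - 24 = (x + 3)*(x^2 - 2*x - 8) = (x + 2)*(x + 3)*(x - 4)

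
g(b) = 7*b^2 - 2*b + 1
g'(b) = 14*b - 2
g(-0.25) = 1.94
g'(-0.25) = -5.50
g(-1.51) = 19.98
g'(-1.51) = -23.14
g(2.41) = 36.84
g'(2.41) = 31.74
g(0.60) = 2.32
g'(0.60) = 6.40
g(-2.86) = 63.98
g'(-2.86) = -42.04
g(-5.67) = 237.38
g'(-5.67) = -81.38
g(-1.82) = 27.83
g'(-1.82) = -27.48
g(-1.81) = 27.55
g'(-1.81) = -27.34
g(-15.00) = 1606.00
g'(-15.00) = -212.00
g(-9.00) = 586.00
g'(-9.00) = -128.00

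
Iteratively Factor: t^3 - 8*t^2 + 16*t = (t - 4)*(t^2 - 4*t) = t*(t - 4)*(t - 4)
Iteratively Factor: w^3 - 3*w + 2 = (w + 2)*(w^2 - 2*w + 1) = (w - 1)*(w + 2)*(w - 1)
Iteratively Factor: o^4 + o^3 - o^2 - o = (o + 1)*(o^3 - o) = o*(o + 1)*(o^2 - 1) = o*(o + 1)^2*(o - 1)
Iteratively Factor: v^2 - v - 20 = (v - 5)*(v + 4)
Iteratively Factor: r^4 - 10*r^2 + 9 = (r - 1)*(r^3 + r^2 - 9*r - 9) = (r - 1)*(r + 3)*(r^2 - 2*r - 3) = (r - 1)*(r + 1)*(r + 3)*(r - 3)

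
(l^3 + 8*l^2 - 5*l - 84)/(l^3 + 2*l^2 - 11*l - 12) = (l + 7)/(l + 1)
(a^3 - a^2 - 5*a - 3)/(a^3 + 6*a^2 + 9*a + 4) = (a - 3)/(a + 4)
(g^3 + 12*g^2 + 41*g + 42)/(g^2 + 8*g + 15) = (g^2 + 9*g + 14)/(g + 5)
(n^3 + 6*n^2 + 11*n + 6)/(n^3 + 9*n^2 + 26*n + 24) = (n + 1)/(n + 4)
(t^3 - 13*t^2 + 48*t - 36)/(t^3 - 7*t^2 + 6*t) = (t - 6)/t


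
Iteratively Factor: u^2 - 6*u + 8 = (u - 2)*(u - 4)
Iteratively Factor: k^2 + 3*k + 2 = (k + 2)*(k + 1)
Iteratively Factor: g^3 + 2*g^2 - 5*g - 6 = (g - 2)*(g^2 + 4*g + 3) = (g - 2)*(g + 3)*(g + 1)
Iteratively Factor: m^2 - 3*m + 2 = (m - 2)*(m - 1)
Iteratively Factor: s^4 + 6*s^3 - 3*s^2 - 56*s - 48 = (s + 4)*(s^3 + 2*s^2 - 11*s - 12) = (s + 4)^2*(s^2 - 2*s - 3) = (s - 3)*(s + 4)^2*(s + 1)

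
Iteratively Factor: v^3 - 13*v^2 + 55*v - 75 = (v - 5)*(v^2 - 8*v + 15) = (v - 5)*(v - 3)*(v - 5)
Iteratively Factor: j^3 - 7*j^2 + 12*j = (j)*(j^2 - 7*j + 12) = j*(j - 3)*(j - 4)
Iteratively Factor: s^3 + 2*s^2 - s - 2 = (s + 2)*(s^2 - 1) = (s + 1)*(s + 2)*(s - 1)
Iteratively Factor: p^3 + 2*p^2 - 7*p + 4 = (p - 1)*(p^2 + 3*p - 4) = (p - 1)*(p + 4)*(p - 1)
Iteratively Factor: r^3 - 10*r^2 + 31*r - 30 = (r - 2)*(r^2 - 8*r + 15) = (r - 3)*(r - 2)*(r - 5)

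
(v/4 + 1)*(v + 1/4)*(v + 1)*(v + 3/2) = v^4/4 + 27*v^3/16 + 105*v^2/32 + 71*v/32 + 3/8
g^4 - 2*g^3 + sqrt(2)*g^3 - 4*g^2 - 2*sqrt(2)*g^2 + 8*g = g*(g - 2)*(g - sqrt(2))*(g + 2*sqrt(2))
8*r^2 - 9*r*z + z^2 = (-8*r + z)*(-r + z)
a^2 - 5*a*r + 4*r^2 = (a - 4*r)*(a - r)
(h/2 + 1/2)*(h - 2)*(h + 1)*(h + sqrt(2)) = h^4/2 + sqrt(2)*h^3/2 - 3*h^2/2 - 3*sqrt(2)*h/2 - h - sqrt(2)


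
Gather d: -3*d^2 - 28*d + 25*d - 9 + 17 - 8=-3*d^2 - 3*d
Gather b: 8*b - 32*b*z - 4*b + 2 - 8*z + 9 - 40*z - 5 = b*(4 - 32*z) - 48*z + 6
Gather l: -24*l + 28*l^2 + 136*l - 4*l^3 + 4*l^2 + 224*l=-4*l^3 + 32*l^2 + 336*l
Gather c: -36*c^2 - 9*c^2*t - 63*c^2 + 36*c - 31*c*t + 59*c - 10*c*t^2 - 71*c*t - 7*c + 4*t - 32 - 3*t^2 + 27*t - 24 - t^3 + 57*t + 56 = c^2*(-9*t - 99) + c*(-10*t^2 - 102*t + 88) - t^3 - 3*t^2 + 88*t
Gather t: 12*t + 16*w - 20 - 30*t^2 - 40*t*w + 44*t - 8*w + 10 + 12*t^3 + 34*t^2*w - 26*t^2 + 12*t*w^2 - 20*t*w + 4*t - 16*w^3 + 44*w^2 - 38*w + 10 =12*t^3 + t^2*(34*w - 56) + t*(12*w^2 - 60*w + 60) - 16*w^3 + 44*w^2 - 30*w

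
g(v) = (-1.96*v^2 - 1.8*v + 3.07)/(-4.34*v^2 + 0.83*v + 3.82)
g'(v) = (-3.92*v - 1.8)/(-4.34*v^2 + 0.83*v + 3.82) + (8.68*v - 0.83)*(-1.96*v^2 - 1.8*v + 3.07)/(-4.34*v^2 + 0.83*v + 3.82)^2 = (-9.4388*v^2 + 11.6732*v - 9.4241)/(18.8356*v^4 - 7.2044*v^3 - 32.4687*v^2 + 6.3412*v + 14.5924)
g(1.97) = 0.71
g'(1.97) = -0.18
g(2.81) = 0.62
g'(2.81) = -0.06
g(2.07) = 0.69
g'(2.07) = -0.15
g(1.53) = 0.84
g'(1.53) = -0.53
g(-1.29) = -0.48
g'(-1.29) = -2.01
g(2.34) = 0.66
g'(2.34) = -0.10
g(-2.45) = 0.18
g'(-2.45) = -0.16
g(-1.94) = 0.06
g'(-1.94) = -0.34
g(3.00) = 0.61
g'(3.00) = -0.06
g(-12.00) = 0.41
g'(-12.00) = -0.00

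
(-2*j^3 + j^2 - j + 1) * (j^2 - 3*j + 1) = -2*j^5 + 7*j^4 - 6*j^3 + 5*j^2 - 4*j + 1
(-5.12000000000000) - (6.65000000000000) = -11.7700000000000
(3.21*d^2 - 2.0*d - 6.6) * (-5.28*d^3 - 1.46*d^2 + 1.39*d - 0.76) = -16.9488*d^5 + 5.8734*d^4 + 42.2299*d^3 + 4.4164*d^2 - 7.654*d + 5.016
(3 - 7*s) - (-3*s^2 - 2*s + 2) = 3*s^2 - 5*s + 1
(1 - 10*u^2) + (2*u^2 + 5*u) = -8*u^2 + 5*u + 1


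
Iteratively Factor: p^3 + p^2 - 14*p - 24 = (p - 4)*(p^2 + 5*p + 6) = (p - 4)*(p + 3)*(p + 2)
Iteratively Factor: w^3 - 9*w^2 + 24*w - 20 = (w - 2)*(w^2 - 7*w + 10) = (w - 5)*(w - 2)*(w - 2)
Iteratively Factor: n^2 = (n)*(n)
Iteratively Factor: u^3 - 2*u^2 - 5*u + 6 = (u - 3)*(u^2 + u - 2) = (u - 3)*(u + 2)*(u - 1)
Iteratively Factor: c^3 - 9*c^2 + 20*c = (c - 4)*(c^2 - 5*c) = c*(c - 4)*(c - 5)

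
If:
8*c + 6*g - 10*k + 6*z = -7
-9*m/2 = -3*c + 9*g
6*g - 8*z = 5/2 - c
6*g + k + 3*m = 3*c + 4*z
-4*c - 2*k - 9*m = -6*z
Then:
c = 101/114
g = 106/171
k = 221/114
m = -37/57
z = 5/19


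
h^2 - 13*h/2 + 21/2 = (h - 7/2)*(h - 3)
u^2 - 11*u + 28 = (u - 7)*(u - 4)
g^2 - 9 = (g - 3)*(g + 3)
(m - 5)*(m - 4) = m^2 - 9*m + 20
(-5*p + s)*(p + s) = -5*p^2 - 4*p*s + s^2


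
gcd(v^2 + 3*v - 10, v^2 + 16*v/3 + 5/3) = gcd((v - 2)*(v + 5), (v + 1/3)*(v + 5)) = v + 5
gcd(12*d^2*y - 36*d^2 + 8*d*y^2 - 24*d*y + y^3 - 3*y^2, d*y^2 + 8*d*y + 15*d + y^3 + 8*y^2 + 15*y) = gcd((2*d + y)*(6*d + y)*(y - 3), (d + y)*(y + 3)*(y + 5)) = 1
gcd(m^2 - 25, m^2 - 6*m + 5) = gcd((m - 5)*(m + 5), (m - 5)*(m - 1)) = m - 5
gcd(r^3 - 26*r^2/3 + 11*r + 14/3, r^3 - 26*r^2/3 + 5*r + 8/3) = r + 1/3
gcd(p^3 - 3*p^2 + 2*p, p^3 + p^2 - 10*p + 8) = p^2 - 3*p + 2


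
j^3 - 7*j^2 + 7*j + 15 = (j - 5)*(j - 3)*(j + 1)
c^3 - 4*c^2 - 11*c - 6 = (c - 6)*(c + 1)^2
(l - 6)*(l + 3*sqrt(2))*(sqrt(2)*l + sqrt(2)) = sqrt(2)*l^3 - 5*sqrt(2)*l^2 + 6*l^2 - 30*l - 6*sqrt(2)*l - 36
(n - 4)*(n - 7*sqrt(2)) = n^2 - 7*sqrt(2)*n - 4*n + 28*sqrt(2)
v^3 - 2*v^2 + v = v*(v - 1)^2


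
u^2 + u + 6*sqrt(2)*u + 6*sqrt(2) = (u + 1)*(u + 6*sqrt(2))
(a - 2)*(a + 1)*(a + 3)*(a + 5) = a^4 + 7*a^3 + 5*a^2 - 31*a - 30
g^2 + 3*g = g*(g + 3)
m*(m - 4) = m^2 - 4*m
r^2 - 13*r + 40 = (r - 8)*(r - 5)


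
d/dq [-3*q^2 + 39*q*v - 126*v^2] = -6*q + 39*v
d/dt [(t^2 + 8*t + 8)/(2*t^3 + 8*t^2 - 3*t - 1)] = (-2*t^4 - 32*t^3 - 115*t^2 - 130*t + 16)/(4*t^6 + 32*t^5 + 52*t^4 - 52*t^3 - 7*t^2 + 6*t + 1)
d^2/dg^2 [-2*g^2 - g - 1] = -4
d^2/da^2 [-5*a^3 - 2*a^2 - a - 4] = -30*a - 4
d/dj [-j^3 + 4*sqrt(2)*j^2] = j*(-3*j + 8*sqrt(2))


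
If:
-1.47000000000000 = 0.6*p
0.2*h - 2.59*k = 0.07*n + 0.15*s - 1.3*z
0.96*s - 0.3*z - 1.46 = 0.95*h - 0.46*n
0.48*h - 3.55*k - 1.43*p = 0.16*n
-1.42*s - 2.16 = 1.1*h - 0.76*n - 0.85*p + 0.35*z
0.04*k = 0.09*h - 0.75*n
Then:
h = -3.27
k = 0.56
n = -0.42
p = -2.45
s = -1.05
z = 1.48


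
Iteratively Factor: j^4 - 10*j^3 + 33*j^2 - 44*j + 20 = (j - 2)*(j^3 - 8*j^2 + 17*j - 10) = (j - 2)*(j - 1)*(j^2 - 7*j + 10) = (j - 2)^2*(j - 1)*(j - 5)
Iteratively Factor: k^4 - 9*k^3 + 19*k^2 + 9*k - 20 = (k - 1)*(k^3 - 8*k^2 + 11*k + 20) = (k - 4)*(k - 1)*(k^2 - 4*k - 5) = (k - 4)*(k - 1)*(k + 1)*(k - 5)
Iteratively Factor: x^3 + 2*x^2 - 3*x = (x + 3)*(x^2 - x) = x*(x + 3)*(x - 1)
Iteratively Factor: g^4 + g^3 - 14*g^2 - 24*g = (g)*(g^3 + g^2 - 14*g - 24) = g*(g + 2)*(g^2 - g - 12) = g*(g - 4)*(g + 2)*(g + 3)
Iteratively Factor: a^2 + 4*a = (a + 4)*(a)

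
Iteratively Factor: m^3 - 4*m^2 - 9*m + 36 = (m + 3)*(m^2 - 7*m + 12) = (m - 4)*(m + 3)*(m - 3)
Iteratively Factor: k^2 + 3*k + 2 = (k + 2)*(k + 1)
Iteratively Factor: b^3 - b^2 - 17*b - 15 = (b + 1)*(b^2 - 2*b - 15) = (b - 5)*(b + 1)*(b + 3)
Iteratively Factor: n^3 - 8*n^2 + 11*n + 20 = (n - 5)*(n^2 - 3*n - 4) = (n - 5)*(n + 1)*(n - 4)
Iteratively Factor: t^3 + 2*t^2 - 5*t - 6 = (t + 3)*(t^2 - t - 2) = (t + 1)*(t + 3)*(t - 2)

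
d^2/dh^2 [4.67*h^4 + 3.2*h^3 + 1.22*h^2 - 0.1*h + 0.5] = 56.04*h^2 + 19.2*h + 2.44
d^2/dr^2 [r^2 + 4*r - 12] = 2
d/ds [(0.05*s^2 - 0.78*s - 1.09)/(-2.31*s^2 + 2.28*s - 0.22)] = (-1.6878*s^2 - 5.0578*s + 2.6568)/(5.3361*s^4 - 10.5336*s^3 + 6.2148*s^2 - 1.0032*s + 0.0484)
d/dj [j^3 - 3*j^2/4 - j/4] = 3*j^2 - 3*j/2 - 1/4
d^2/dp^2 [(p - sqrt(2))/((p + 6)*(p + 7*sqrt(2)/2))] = 4*(4*(p + 6)^2*(p - sqrt(2)) - 2*(p + 6)^2*(2*p + 7*sqrt(2)) + 2*(p + 6)*(p - sqrt(2))*(2*p + 7*sqrt(2)) - (p + 6)*(2*p + 7*sqrt(2))^2 + (p - sqrt(2))*(2*p + 7*sqrt(2))^2)/((p + 6)^3*(2*p + 7*sqrt(2))^3)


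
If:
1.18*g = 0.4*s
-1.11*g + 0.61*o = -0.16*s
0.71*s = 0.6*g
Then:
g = 0.00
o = 0.00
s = 0.00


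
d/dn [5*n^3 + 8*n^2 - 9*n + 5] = 15*n^2 + 16*n - 9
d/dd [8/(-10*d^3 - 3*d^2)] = 48*(5*d + 1)/(d^3*(10*d + 3)^2)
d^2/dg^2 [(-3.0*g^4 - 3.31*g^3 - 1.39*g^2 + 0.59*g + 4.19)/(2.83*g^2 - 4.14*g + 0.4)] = (-48.0534*g^6 + 210.8916*g^5 - 328.8888*g^4 - 49.602846*g^3 + 237.912786*g^2 - 301.730148*g + 135.652968)/(22.665187*g^6 - 99.470538*g^5 + 155.125884*g^4 - 99.076824*g^3 + 21.92592*g^2 - 1.9872*g + 0.064)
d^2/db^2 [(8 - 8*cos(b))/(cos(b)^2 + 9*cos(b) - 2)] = 16*(9*(1 - cos(2*b))^2*cos(b) - 13*(1 - cos(2*b))^2 + 59*cos(b) - 182*cos(2*b) - 9*cos(3*b) - 2*cos(5*b) + 390)/(18*cos(b) + cos(2*b) - 3)^3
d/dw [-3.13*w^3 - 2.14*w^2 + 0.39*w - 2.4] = -9.39*w^2 - 4.28*w + 0.39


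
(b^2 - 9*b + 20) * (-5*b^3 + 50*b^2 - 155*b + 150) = -5*b^5 + 95*b^4 - 705*b^3 + 2545*b^2 - 4450*b + 3000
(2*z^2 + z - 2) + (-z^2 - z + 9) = z^2 + 7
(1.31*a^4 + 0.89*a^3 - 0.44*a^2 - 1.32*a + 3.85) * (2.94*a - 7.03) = 3.8514*a^5 - 6.5927*a^4 - 7.5503*a^3 - 0.7876*a^2 + 20.5986*a - 27.0655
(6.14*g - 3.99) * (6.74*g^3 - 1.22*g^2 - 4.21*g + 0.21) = 41.3836*g^4 - 34.3834*g^3 - 20.9816*g^2 + 18.0873*g - 0.8379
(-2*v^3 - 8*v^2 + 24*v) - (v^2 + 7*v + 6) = -2*v^3 - 9*v^2 + 17*v - 6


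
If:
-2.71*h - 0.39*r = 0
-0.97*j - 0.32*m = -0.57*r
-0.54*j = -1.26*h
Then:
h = -0.143911439114391*r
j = -0.335793357933579*r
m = 2.79912361623616*r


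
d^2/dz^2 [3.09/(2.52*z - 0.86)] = 39.245472/(2.52*z - 0.86)^3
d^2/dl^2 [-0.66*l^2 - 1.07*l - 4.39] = -1.32000000000000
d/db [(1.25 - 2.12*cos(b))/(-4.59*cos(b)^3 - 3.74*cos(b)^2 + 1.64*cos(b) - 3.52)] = (19.4616*cos(b)^3 - 9.2837*cos(b)^2 - 9.35*cos(b) - 5.4124)*sin(b)/(21.0681*cos(b)^6 + 34.3332*cos(b)^5 - 1.0676*cos(b)^4 + 20.0464*cos(b)^3 + 29.0192*cos(b)^2 - 11.5456*cos(b) + 12.3904)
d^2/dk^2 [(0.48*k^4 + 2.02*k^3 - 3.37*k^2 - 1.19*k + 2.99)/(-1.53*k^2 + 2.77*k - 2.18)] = (-2.247264*k^6 + 12.205728*k^5 - 31.703904*k^4 + 62.989084*k^3 - 63.623526*k^2 - 5.38233000000001*k + 20.464794)/(3.581577*k^6 - 19.452879*k^5 + 50.528097*k^4 - 76.688281*k^3 + 71.994282*k^2 - 39.492444*k + 10.360232)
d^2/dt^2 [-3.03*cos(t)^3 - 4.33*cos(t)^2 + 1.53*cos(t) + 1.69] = 0.742500000000001*cos(t) + 8.66*cos(2*t) + 6.8175*cos(3*t)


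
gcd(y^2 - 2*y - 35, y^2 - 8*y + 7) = y - 7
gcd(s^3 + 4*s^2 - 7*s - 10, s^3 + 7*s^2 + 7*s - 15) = s + 5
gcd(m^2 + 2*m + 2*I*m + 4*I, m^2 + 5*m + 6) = m + 2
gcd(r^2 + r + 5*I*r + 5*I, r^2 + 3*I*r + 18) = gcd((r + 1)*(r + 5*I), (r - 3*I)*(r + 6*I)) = 1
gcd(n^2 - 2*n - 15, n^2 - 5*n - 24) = n + 3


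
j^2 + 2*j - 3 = (j - 1)*(j + 3)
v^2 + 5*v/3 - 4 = (v - 4/3)*(v + 3)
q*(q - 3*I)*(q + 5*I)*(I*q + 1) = I*q^4 - q^3 + 17*I*q^2 + 15*q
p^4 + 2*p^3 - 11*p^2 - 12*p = p*(p - 3)*(p + 1)*(p + 4)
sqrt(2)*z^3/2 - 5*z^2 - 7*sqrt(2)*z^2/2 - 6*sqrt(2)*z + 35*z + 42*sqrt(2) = (z - 7)*(z - 6*sqrt(2))*(sqrt(2)*z/2 + 1)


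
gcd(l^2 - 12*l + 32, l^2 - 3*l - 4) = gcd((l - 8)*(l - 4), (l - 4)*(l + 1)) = l - 4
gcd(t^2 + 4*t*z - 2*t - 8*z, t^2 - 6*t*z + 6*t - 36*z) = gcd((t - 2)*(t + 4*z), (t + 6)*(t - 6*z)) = 1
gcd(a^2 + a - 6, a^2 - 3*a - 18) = a + 3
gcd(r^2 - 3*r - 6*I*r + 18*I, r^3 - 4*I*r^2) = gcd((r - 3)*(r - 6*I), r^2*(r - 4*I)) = 1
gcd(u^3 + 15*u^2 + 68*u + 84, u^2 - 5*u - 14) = u + 2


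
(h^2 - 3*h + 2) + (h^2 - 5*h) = 2*h^2 - 8*h + 2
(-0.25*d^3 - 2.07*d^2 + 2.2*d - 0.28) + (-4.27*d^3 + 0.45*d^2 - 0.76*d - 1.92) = -4.52*d^3 - 1.62*d^2 + 1.44*d - 2.2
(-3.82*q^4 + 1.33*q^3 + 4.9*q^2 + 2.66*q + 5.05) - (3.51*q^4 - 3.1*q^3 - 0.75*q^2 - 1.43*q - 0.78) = -7.33*q^4 + 4.43*q^3 + 5.65*q^2 + 4.09*q + 5.83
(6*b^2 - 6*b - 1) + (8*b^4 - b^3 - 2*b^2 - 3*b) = 8*b^4 - b^3 + 4*b^2 - 9*b - 1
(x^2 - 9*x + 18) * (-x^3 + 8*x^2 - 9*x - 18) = -x^5 + 17*x^4 - 99*x^3 + 207*x^2 - 324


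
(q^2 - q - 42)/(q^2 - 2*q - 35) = (q + 6)/(q + 5)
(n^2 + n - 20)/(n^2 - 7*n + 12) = (n + 5)/(n - 3)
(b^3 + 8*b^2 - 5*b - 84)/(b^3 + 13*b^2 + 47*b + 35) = (b^2 + b - 12)/(b^2 + 6*b + 5)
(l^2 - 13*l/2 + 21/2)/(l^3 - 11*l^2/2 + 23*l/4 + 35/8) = 4*(l - 3)/(4*l^2 - 8*l - 5)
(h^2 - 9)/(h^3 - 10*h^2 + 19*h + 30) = (h^2 - 9)/(h^3 - 10*h^2 + 19*h + 30)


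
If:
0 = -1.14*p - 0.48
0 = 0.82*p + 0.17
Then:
No Solution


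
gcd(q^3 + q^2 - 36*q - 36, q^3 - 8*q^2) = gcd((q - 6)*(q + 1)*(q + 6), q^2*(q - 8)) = 1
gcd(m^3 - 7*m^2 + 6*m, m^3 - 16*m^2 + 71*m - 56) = m - 1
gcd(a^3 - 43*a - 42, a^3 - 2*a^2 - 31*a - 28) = a^2 - 6*a - 7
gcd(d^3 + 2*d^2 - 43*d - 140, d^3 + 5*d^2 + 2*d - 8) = d + 4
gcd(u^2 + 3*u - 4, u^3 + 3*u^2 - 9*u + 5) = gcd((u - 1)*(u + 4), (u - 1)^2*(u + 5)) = u - 1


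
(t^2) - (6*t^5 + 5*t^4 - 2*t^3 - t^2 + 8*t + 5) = -6*t^5 - 5*t^4 + 2*t^3 + 2*t^2 - 8*t - 5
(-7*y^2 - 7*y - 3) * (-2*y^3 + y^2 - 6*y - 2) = 14*y^5 + 7*y^4 + 41*y^3 + 53*y^2 + 32*y + 6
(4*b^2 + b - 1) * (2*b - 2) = 8*b^3 - 6*b^2 - 4*b + 2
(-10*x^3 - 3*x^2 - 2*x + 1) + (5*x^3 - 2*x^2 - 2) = -5*x^3 - 5*x^2 - 2*x - 1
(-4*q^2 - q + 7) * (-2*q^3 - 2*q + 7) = 8*q^5 + 2*q^4 - 6*q^3 - 26*q^2 - 21*q + 49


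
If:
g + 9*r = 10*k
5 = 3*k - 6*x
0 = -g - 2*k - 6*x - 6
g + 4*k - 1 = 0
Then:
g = 9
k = -2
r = -29/9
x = -11/6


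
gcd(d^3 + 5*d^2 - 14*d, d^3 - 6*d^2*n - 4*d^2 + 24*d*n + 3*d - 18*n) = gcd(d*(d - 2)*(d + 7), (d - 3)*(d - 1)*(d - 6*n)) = 1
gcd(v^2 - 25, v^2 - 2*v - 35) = v + 5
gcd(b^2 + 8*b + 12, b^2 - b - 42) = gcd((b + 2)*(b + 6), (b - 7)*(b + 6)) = b + 6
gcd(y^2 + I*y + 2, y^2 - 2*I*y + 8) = y + 2*I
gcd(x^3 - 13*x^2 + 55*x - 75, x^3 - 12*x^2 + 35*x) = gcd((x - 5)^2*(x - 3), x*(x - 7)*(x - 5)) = x - 5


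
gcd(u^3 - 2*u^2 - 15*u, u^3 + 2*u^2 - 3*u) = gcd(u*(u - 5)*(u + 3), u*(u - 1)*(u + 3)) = u^2 + 3*u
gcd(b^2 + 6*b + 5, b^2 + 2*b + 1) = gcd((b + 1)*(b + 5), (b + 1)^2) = b + 1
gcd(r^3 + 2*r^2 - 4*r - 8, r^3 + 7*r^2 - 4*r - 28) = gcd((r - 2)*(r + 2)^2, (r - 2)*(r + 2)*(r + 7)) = r^2 - 4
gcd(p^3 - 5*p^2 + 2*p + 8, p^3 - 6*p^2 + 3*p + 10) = p^2 - p - 2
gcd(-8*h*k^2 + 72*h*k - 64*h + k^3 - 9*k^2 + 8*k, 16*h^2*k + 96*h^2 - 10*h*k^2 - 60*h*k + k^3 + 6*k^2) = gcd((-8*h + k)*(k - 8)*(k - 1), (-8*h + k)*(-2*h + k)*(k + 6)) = 8*h - k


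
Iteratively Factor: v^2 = (v)*(v)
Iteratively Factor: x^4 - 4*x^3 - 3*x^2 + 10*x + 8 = (x + 1)*(x^3 - 5*x^2 + 2*x + 8) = (x - 4)*(x + 1)*(x^2 - x - 2) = (x - 4)*(x + 1)^2*(x - 2)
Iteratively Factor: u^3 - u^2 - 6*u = (u + 2)*(u^2 - 3*u) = (u - 3)*(u + 2)*(u)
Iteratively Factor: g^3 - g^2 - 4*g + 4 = (g - 1)*(g^2 - 4) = (g - 2)*(g - 1)*(g + 2)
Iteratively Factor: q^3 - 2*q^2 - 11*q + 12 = (q + 3)*(q^2 - 5*q + 4) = (q - 4)*(q + 3)*(q - 1)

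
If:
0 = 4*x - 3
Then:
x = 3/4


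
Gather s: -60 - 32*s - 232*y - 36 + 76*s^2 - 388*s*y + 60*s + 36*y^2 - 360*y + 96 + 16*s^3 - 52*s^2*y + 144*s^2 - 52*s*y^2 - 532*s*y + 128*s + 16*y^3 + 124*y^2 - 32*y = 16*s^3 + s^2*(220 - 52*y) + s*(-52*y^2 - 920*y + 156) + 16*y^3 + 160*y^2 - 624*y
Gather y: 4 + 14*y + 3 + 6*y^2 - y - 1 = 6*y^2 + 13*y + 6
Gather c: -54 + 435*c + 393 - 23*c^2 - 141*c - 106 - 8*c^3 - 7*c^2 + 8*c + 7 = -8*c^3 - 30*c^2 + 302*c + 240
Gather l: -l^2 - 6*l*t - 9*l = -l^2 + l*(-6*t - 9)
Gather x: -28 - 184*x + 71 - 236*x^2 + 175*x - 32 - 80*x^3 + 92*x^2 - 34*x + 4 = -80*x^3 - 144*x^2 - 43*x + 15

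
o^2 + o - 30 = (o - 5)*(o + 6)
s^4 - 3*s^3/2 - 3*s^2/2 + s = s*(s - 2)*(s - 1/2)*(s + 1)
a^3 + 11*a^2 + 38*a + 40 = (a + 2)*(a + 4)*(a + 5)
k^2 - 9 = (k - 3)*(k + 3)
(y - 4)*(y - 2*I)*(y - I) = y^3 - 4*y^2 - 3*I*y^2 - 2*y + 12*I*y + 8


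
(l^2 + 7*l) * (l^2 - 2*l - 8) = l^4 + 5*l^3 - 22*l^2 - 56*l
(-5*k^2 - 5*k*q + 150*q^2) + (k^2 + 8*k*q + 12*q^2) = -4*k^2 + 3*k*q + 162*q^2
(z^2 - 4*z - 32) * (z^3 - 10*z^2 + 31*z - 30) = z^5 - 14*z^4 + 39*z^3 + 166*z^2 - 872*z + 960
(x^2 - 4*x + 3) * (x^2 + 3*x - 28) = x^4 - x^3 - 37*x^2 + 121*x - 84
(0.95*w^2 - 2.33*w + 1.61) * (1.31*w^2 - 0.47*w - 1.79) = 1.2445*w^4 - 3.4988*w^3 + 1.5037*w^2 + 3.414*w - 2.8819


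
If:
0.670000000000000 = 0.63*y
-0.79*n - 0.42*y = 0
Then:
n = -0.57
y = 1.06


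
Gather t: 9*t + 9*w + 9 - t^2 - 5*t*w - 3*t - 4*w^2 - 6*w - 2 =-t^2 + t*(6 - 5*w) - 4*w^2 + 3*w + 7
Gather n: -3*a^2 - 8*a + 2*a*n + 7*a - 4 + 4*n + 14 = -3*a^2 - a + n*(2*a + 4) + 10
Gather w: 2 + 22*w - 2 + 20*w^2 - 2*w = 20*w^2 + 20*w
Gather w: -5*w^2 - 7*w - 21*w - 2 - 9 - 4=-5*w^2 - 28*w - 15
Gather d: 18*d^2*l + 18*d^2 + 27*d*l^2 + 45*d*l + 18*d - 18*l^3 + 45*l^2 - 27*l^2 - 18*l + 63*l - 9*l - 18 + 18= d^2*(18*l + 18) + d*(27*l^2 + 45*l + 18) - 18*l^3 + 18*l^2 + 36*l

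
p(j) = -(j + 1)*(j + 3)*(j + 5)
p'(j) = -(j + 1)*(j + 3) - (j + 1)*(j + 5) - (j + 3)*(j + 5) = -3*j^2 - 18*j - 23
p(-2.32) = 2.41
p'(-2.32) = 2.61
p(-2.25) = 2.58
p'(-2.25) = 2.31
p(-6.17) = 19.18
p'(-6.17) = -26.15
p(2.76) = -168.06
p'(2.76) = -95.53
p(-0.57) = -4.63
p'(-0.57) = -13.71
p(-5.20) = 1.85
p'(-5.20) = -10.52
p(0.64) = -33.67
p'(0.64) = -35.75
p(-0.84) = -1.44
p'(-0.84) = -10.00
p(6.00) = -693.00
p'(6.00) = -239.00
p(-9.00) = 192.00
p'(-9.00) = -104.00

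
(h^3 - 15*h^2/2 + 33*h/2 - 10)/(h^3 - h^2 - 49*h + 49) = (h^2 - 13*h/2 + 10)/(h^2 - 49)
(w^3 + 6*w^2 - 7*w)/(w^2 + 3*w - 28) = w*(w - 1)/(w - 4)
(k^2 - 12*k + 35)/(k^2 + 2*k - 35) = (k - 7)/(k + 7)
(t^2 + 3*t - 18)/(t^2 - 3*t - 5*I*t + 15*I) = (t + 6)/(t - 5*I)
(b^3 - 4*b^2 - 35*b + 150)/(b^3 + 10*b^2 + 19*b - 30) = (b^2 - 10*b + 25)/(b^2 + 4*b - 5)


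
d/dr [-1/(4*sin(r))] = cos(r)/(4*sin(r)^2)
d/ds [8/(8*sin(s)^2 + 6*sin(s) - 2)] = -4*(8*sin(s) + 3)*cos(s)/(4*sin(s)^2 + 3*sin(s) - 1)^2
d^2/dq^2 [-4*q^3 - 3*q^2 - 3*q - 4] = -24*q - 6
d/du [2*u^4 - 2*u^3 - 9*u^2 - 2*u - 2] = 8*u^3 - 6*u^2 - 18*u - 2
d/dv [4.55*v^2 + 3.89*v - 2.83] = 9.1*v + 3.89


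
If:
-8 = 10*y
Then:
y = -4/5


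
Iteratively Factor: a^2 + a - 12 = (a + 4)*(a - 3)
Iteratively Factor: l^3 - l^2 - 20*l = (l - 5)*(l^2 + 4*l) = (l - 5)*(l + 4)*(l)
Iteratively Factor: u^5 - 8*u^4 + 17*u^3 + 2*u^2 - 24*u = (u - 3)*(u^4 - 5*u^3 + 2*u^2 + 8*u) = (u - 4)*(u - 3)*(u^3 - u^2 - 2*u) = u*(u - 4)*(u - 3)*(u^2 - u - 2) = u*(u - 4)*(u - 3)*(u + 1)*(u - 2)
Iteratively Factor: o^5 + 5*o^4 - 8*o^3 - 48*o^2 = (o)*(o^4 + 5*o^3 - 8*o^2 - 48*o) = o*(o + 4)*(o^3 + o^2 - 12*o) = o*(o - 3)*(o + 4)*(o^2 + 4*o) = o*(o - 3)*(o + 4)^2*(o)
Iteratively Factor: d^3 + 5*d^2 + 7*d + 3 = (d + 1)*(d^2 + 4*d + 3) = (d + 1)^2*(d + 3)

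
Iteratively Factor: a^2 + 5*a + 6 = (a + 2)*(a + 3)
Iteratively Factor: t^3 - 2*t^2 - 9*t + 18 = (t - 3)*(t^2 + t - 6) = (t - 3)*(t + 3)*(t - 2)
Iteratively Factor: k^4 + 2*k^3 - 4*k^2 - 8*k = (k + 2)*(k^3 - 4*k) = (k + 2)^2*(k^2 - 2*k) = k*(k + 2)^2*(k - 2)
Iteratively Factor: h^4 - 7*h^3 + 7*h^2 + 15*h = (h + 1)*(h^3 - 8*h^2 + 15*h) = h*(h + 1)*(h^2 - 8*h + 15) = h*(h - 5)*(h + 1)*(h - 3)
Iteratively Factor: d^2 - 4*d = (d)*(d - 4)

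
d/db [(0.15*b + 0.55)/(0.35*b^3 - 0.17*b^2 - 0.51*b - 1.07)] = (-0.105*b^3 - 0.552*b^2 + 0.187*b + 0.12)/(0.1225*b^6 - 0.119*b^5 - 0.3281*b^4 - 0.5756*b^3 + 0.6239*b^2 + 1.0914*b + 1.1449)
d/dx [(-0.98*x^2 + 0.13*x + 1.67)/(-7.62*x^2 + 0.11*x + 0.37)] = (0.8828*x^2 + 24.7256*x - 0.1356)/(58.0644*x^4 - 1.6764*x^3 - 5.6267*x^2 + 0.0814*x + 0.1369)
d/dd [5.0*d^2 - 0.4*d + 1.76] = 10.0*d - 0.4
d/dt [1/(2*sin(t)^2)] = -cos(t)/sin(t)^3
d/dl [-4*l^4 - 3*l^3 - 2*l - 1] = -16*l^3 - 9*l^2 - 2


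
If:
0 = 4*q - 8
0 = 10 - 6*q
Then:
No Solution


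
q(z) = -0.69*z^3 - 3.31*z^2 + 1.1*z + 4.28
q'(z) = -2.07*z^2 - 6.62*z + 1.1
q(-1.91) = -5.09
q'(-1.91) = 6.19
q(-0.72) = 2.03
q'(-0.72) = 4.79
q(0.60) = 3.60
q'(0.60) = -3.62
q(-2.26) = -7.15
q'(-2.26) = 5.49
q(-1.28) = -1.10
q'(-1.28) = 6.18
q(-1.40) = -1.85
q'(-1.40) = 6.31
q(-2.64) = -9.00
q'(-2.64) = 4.15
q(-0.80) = 1.63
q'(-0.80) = 5.07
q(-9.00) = 229.28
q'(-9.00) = -106.99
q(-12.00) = 706.76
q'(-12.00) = -217.54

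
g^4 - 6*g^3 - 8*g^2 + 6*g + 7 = (g - 7)*(g - 1)*(g + 1)^2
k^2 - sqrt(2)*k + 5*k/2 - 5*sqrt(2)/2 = (k + 5/2)*(k - sqrt(2))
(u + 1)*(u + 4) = u^2 + 5*u + 4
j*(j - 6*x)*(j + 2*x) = j^3 - 4*j^2*x - 12*j*x^2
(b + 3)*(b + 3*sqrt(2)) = b^2 + 3*b + 3*sqrt(2)*b + 9*sqrt(2)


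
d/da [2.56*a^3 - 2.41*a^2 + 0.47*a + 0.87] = 7.68*a^2 - 4.82*a + 0.47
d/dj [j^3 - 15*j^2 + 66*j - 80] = 3*j^2 - 30*j + 66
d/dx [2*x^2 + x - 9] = 4*x + 1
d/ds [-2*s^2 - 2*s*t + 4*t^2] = -4*s - 2*t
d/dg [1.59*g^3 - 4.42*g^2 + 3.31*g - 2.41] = 4.77*g^2 - 8.84*g + 3.31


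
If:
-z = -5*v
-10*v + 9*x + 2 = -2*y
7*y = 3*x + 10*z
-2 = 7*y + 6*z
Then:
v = -16/905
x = -106/543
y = -38/181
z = -16/181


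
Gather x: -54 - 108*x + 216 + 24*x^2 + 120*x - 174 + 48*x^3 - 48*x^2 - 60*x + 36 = 48*x^3 - 24*x^2 - 48*x + 24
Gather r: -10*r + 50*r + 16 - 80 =40*r - 64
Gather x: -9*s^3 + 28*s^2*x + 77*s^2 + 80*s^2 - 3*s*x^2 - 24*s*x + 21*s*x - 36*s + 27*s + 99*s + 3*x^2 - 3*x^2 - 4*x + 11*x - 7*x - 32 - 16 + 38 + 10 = -9*s^3 + 157*s^2 - 3*s*x^2 + 90*s + x*(28*s^2 - 3*s)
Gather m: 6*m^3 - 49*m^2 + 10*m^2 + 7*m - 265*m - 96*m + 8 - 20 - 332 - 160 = 6*m^3 - 39*m^2 - 354*m - 504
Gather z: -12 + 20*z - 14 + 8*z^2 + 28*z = 8*z^2 + 48*z - 26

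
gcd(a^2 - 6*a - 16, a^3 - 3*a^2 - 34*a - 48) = a^2 - 6*a - 16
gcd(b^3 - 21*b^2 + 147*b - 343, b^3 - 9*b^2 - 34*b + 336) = b - 7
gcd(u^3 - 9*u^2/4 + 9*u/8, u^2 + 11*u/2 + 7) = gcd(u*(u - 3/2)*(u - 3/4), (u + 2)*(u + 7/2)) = 1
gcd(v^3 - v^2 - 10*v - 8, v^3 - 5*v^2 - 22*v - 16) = v^2 + 3*v + 2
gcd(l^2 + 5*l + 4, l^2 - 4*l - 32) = l + 4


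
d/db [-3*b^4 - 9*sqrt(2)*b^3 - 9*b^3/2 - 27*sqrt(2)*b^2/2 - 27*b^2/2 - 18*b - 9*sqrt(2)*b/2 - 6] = -12*b^3 - 27*sqrt(2)*b^2 - 27*b^2/2 - 27*sqrt(2)*b - 27*b - 18 - 9*sqrt(2)/2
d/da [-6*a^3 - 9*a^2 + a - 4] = -18*a^2 - 18*a + 1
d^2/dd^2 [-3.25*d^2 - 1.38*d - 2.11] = -6.50000000000000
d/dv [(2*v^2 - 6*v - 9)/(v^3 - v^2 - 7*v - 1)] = (-2*v^4 + 12*v^3 + 7*v^2 - 22*v - 57)/(v^6 - 2*v^5 - 13*v^4 + 12*v^3 + 51*v^2 + 14*v + 1)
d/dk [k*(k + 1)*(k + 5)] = 3*k^2 + 12*k + 5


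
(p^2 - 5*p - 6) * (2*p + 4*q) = 2*p^3 + 4*p^2*q - 10*p^2 - 20*p*q - 12*p - 24*q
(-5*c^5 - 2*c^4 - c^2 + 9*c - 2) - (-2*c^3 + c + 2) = -5*c^5 - 2*c^4 + 2*c^3 - c^2 + 8*c - 4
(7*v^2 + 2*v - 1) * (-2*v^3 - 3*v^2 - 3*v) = -14*v^5 - 25*v^4 - 25*v^3 - 3*v^2 + 3*v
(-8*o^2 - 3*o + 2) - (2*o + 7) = -8*o^2 - 5*o - 5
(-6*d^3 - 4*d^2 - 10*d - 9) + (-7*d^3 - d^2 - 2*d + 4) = -13*d^3 - 5*d^2 - 12*d - 5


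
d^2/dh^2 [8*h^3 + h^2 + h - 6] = 48*h + 2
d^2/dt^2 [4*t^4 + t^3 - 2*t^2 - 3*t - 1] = 48*t^2 + 6*t - 4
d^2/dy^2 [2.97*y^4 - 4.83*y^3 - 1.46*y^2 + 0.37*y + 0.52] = 35.64*y^2 - 28.98*y - 2.92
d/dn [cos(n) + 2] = -sin(n)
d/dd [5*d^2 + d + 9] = 10*d + 1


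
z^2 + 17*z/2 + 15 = (z + 5/2)*(z + 6)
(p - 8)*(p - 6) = p^2 - 14*p + 48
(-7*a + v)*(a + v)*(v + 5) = -7*a^2*v - 35*a^2 - 6*a*v^2 - 30*a*v + v^3 + 5*v^2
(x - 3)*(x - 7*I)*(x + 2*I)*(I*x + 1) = I*x^4 + 6*x^3 - 3*I*x^3 - 18*x^2 + 9*I*x^2 + 14*x - 27*I*x - 42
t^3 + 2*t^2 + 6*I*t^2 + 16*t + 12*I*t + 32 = (t + 2)*(t - 2*I)*(t + 8*I)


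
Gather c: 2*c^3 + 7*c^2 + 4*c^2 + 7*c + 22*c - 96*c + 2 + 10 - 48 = 2*c^3 + 11*c^2 - 67*c - 36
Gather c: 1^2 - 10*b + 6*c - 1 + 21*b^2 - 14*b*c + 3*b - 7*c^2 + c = 21*b^2 - 7*b - 7*c^2 + c*(7 - 14*b)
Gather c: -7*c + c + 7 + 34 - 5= 36 - 6*c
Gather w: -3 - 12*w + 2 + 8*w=-4*w - 1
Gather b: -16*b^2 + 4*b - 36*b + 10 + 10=-16*b^2 - 32*b + 20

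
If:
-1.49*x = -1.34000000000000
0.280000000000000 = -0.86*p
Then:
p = -0.33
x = 0.90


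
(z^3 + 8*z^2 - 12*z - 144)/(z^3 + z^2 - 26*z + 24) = (z + 6)/(z - 1)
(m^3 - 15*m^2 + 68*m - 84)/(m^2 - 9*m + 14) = m - 6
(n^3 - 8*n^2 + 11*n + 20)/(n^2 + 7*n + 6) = (n^2 - 9*n + 20)/(n + 6)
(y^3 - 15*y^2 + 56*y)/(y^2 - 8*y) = y - 7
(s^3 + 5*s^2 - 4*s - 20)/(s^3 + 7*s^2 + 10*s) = (s - 2)/s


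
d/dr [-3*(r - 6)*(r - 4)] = 30 - 6*r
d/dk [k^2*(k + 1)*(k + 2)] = k*(4*k^2 + 9*k + 4)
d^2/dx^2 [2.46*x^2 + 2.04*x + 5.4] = 4.92000000000000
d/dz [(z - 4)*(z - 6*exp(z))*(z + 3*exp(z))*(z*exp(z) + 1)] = (z - 4)*(z + 1)*(z - 6*exp(z))*(z + 3*exp(z))*exp(z) + (z - 4)*(z - 6*exp(z))*(z*exp(z) + 1)*(3*exp(z) + 1) - (z - 4)*(z + 3*exp(z))*(z*exp(z) + 1)*(6*exp(z) - 1) + (z - 6*exp(z))*(z + 3*exp(z))*(z*exp(z) + 1)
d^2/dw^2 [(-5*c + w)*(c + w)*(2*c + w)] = -4*c + 6*w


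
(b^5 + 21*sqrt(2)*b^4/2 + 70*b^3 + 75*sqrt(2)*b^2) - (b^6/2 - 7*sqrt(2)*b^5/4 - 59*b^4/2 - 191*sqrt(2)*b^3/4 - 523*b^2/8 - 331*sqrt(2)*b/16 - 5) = -b^6/2 + b^5 + 7*sqrt(2)*b^5/4 + 21*sqrt(2)*b^4/2 + 59*b^4/2 + 191*sqrt(2)*b^3/4 + 70*b^3 + 523*b^2/8 + 75*sqrt(2)*b^2 + 331*sqrt(2)*b/16 + 5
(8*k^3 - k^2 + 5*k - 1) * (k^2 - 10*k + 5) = 8*k^5 - 81*k^4 + 55*k^3 - 56*k^2 + 35*k - 5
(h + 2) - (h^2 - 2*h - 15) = -h^2 + 3*h + 17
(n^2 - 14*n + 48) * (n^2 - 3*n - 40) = n^4 - 17*n^3 + 50*n^2 + 416*n - 1920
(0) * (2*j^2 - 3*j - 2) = 0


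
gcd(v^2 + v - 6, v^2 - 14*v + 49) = 1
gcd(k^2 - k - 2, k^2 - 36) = 1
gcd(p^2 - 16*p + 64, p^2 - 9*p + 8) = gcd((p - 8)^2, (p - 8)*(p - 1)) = p - 8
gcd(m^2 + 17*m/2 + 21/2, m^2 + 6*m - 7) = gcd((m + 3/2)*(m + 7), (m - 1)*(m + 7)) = m + 7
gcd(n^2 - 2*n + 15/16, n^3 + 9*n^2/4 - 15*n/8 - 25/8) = n - 5/4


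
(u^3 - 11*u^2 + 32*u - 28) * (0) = 0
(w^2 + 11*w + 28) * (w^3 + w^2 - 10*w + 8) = w^5 + 12*w^4 + 29*w^3 - 74*w^2 - 192*w + 224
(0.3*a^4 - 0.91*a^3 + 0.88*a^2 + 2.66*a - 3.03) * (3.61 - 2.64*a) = -0.792*a^5 + 3.4854*a^4 - 5.6083*a^3 - 3.8456*a^2 + 17.6018*a - 10.9383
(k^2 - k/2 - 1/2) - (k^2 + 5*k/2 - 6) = 11/2 - 3*k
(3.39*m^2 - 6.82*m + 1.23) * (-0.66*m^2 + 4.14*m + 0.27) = -2.2374*m^4 + 18.5358*m^3 - 28.1313*m^2 + 3.2508*m + 0.3321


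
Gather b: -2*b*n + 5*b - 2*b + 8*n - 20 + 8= b*(3 - 2*n) + 8*n - 12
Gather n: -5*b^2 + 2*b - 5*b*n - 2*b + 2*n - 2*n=-5*b^2 - 5*b*n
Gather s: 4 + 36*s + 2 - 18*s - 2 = 18*s + 4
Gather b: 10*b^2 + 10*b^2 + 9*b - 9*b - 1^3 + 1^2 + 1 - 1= 20*b^2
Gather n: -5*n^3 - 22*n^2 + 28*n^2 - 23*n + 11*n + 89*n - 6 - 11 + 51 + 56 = -5*n^3 + 6*n^2 + 77*n + 90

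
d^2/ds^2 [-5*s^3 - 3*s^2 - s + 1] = -30*s - 6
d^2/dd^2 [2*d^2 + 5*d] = 4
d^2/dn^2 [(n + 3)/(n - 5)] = 16/(n - 5)^3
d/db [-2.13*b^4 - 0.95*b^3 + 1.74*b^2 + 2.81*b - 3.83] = -8.52*b^3 - 2.85*b^2 + 3.48*b + 2.81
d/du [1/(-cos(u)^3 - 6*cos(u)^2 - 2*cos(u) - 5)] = (3*sin(u)^2 - 12*cos(u) - 5)*sin(u)/(cos(u)^3 + 6*cos(u)^2 + 2*cos(u) + 5)^2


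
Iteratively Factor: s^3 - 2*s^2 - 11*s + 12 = (s + 3)*(s^2 - 5*s + 4) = (s - 4)*(s + 3)*(s - 1)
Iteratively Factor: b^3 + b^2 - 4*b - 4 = (b + 1)*(b^2 - 4) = (b + 1)*(b + 2)*(b - 2)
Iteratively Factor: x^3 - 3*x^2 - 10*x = (x)*(x^2 - 3*x - 10) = x*(x + 2)*(x - 5)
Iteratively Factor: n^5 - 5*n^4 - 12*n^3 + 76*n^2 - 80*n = (n - 2)*(n^4 - 3*n^3 - 18*n^2 + 40*n) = (n - 5)*(n - 2)*(n^3 + 2*n^2 - 8*n) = (n - 5)*(n - 2)^2*(n^2 + 4*n) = (n - 5)*(n - 2)^2*(n + 4)*(n)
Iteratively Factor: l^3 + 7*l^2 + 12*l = (l + 4)*(l^2 + 3*l) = (l + 3)*(l + 4)*(l)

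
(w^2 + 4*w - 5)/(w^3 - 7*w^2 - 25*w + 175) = (w - 1)/(w^2 - 12*w + 35)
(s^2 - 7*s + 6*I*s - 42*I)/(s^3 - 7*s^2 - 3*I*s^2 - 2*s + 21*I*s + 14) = (s + 6*I)/(s^2 - 3*I*s - 2)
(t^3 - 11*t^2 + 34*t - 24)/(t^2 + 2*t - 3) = (t^2 - 10*t + 24)/(t + 3)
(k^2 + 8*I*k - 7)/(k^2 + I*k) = (k + 7*I)/k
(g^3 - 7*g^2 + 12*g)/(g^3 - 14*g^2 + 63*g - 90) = g*(g - 4)/(g^2 - 11*g + 30)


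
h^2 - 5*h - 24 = (h - 8)*(h + 3)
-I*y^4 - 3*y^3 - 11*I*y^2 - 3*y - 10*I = (y - 5*I)*(y - I)*(y + 2*I)*(-I*y + 1)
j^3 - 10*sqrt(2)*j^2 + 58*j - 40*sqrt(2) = (j - 5*sqrt(2))*(j - 4*sqrt(2))*(j - sqrt(2))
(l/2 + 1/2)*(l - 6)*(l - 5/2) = l^3/2 - 15*l^2/4 + 13*l/4 + 15/2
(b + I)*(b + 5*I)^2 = b^3 + 11*I*b^2 - 35*b - 25*I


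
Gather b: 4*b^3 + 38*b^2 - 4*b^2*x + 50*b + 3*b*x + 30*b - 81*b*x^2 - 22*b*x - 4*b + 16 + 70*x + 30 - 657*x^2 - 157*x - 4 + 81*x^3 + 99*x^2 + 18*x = 4*b^3 + b^2*(38 - 4*x) + b*(-81*x^2 - 19*x + 76) + 81*x^3 - 558*x^2 - 69*x + 42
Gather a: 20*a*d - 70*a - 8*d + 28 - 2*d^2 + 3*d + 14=a*(20*d - 70) - 2*d^2 - 5*d + 42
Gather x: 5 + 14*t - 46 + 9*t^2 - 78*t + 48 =9*t^2 - 64*t + 7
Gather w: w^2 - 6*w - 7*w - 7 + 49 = w^2 - 13*w + 42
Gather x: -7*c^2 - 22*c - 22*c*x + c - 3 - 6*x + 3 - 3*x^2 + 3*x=-7*c^2 - 21*c - 3*x^2 + x*(-22*c - 3)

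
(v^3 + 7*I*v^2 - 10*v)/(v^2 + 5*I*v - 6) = v*(v + 5*I)/(v + 3*I)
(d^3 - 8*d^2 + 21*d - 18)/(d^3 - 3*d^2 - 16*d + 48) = (d^2 - 5*d + 6)/(d^2 - 16)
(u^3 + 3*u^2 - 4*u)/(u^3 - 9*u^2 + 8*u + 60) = u*(u^2 + 3*u - 4)/(u^3 - 9*u^2 + 8*u + 60)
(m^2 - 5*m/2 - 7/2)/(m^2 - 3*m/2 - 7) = (m + 1)/(m + 2)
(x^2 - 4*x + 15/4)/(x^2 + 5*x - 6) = (x^2 - 4*x + 15/4)/(x^2 + 5*x - 6)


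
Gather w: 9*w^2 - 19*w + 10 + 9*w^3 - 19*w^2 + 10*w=9*w^3 - 10*w^2 - 9*w + 10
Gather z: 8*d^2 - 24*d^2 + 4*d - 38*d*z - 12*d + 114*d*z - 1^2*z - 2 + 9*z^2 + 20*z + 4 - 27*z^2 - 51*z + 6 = -16*d^2 - 8*d - 18*z^2 + z*(76*d - 32) + 8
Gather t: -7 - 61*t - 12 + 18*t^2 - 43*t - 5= 18*t^2 - 104*t - 24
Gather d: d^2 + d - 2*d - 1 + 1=d^2 - d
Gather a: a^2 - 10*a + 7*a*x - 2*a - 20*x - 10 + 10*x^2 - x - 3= a^2 + a*(7*x - 12) + 10*x^2 - 21*x - 13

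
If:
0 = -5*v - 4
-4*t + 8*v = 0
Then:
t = -8/5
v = -4/5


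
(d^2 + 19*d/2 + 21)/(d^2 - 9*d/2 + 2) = (2*d^2 + 19*d + 42)/(2*d^2 - 9*d + 4)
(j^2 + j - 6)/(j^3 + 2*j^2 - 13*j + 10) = (j + 3)/(j^2 + 4*j - 5)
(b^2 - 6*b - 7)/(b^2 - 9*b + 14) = (b + 1)/(b - 2)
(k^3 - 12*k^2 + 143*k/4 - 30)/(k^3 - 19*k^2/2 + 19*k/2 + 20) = (k - 3/2)/(k + 1)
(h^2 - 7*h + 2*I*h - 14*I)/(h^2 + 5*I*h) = (h^2 + h*(-7 + 2*I) - 14*I)/(h*(h + 5*I))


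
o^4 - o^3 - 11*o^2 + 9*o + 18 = (o - 3)*(o - 2)*(o + 1)*(o + 3)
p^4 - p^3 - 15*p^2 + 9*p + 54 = (p - 3)^2*(p + 2)*(p + 3)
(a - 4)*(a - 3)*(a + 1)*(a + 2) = a^4 - 4*a^3 - 7*a^2 + 22*a + 24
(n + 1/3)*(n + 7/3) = n^2 + 8*n/3 + 7/9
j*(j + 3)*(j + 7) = j^3 + 10*j^2 + 21*j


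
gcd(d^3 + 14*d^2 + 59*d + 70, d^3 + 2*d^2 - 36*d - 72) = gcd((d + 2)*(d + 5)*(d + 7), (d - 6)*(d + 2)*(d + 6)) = d + 2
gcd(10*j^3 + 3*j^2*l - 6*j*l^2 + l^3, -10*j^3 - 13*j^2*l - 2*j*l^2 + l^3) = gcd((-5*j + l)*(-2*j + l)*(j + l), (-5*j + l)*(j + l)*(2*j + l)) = 5*j^2 + 4*j*l - l^2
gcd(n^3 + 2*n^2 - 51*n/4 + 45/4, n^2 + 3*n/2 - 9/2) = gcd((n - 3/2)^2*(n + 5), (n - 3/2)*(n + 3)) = n - 3/2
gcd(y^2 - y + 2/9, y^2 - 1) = 1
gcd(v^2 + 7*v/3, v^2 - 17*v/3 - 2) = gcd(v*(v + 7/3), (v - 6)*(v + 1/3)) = 1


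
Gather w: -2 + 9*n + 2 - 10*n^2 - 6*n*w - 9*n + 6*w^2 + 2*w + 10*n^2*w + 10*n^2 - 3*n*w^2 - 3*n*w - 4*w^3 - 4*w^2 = -4*w^3 + w^2*(2 - 3*n) + w*(10*n^2 - 9*n + 2)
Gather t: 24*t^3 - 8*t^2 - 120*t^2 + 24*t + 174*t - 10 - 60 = 24*t^3 - 128*t^2 + 198*t - 70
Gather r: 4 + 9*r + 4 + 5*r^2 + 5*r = 5*r^2 + 14*r + 8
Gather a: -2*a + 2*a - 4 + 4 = 0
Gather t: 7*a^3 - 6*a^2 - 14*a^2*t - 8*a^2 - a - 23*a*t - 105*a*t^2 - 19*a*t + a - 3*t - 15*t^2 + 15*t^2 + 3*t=7*a^3 - 14*a^2 - 105*a*t^2 + t*(-14*a^2 - 42*a)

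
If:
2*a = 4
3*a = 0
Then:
No Solution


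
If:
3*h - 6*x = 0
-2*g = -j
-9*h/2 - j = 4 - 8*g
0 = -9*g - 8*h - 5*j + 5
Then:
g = 109/267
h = -92/267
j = 218/267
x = -46/267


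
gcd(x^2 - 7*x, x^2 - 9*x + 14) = x - 7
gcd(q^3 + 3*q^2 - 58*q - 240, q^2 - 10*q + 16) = q - 8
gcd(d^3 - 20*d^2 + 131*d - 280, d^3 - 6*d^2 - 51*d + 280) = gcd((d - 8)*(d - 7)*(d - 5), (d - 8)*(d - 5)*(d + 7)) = d^2 - 13*d + 40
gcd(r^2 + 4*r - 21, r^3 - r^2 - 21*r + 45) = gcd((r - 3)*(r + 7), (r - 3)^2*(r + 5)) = r - 3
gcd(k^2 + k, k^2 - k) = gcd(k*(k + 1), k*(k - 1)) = k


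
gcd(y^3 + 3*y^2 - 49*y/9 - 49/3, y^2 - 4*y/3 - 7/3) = y - 7/3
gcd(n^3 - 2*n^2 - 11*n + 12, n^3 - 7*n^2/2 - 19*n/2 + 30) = n^2 - n - 12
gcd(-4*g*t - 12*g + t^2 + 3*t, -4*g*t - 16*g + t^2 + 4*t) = -4*g + t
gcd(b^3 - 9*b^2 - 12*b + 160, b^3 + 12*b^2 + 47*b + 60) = b + 4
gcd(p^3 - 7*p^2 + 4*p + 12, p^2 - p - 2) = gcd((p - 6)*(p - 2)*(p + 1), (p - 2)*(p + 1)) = p^2 - p - 2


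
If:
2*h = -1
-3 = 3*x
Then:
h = -1/2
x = -1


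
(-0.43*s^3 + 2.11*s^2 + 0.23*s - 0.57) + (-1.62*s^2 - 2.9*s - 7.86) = -0.43*s^3 + 0.49*s^2 - 2.67*s - 8.43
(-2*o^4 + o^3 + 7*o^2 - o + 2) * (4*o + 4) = -8*o^5 - 4*o^4 + 32*o^3 + 24*o^2 + 4*o + 8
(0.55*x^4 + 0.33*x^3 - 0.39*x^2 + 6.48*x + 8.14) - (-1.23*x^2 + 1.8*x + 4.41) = 0.55*x^4 + 0.33*x^3 + 0.84*x^2 + 4.68*x + 3.73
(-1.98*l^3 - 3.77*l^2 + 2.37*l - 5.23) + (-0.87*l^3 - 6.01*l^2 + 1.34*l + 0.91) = -2.85*l^3 - 9.78*l^2 + 3.71*l - 4.32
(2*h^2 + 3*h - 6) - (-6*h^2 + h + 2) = 8*h^2 + 2*h - 8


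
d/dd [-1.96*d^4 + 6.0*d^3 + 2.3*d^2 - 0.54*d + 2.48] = -7.84*d^3 + 18.0*d^2 + 4.6*d - 0.54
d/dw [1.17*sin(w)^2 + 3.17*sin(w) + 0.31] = (2.34*sin(w) + 3.17)*cos(w)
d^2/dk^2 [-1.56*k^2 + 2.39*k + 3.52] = -3.12000000000000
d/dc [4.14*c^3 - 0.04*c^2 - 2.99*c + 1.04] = 12.42*c^2 - 0.08*c - 2.99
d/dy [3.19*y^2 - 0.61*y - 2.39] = 6.38*y - 0.61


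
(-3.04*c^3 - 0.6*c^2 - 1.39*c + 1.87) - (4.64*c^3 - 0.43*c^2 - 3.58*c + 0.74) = -7.68*c^3 - 0.17*c^2 + 2.19*c + 1.13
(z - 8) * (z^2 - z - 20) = z^3 - 9*z^2 - 12*z + 160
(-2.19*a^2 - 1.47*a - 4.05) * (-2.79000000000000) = 6.1101*a^2 + 4.1013*a + 11.2995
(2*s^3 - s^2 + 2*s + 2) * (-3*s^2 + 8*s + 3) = -6*s^5 + 19*s^4 - 8*s^3 + 7*s^2 + 22*s + 6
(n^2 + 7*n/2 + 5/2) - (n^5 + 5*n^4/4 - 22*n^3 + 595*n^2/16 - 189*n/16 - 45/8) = -n^5 - 5*n^4/4 + 22*n^3 - 579*n^2/16 + 245*n/16 + 65/8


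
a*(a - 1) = a^2 - a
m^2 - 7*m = m*(m - 7)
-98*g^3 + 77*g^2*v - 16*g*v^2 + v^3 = (-7*g + v)^2*(-2*g + v)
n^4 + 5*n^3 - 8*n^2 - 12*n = n*(n - 2)*(n + 1)*(n + 6)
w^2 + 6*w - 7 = (w - 1)*(w + 7)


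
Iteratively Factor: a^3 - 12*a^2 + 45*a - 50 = (a - 2)*(a^2 - 10*a + 25) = (a - 5)*(a - 2)*(a - 5)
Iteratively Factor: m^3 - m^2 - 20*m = (m - 5)*(m^2 + 4*m) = m*(m - 5)*(m + 4)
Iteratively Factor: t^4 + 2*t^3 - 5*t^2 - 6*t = (t + 3)*(t^3 - t^2 - 2*t) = (t + 1)*(t + 3)*(t^2 - 2*t) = t*(t + 1)*(t + 3)*(t - 2)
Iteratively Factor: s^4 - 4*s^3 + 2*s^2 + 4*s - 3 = (s + 1)*(s^3 - 5*s^2 + 7*s - 3) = (s - 3)*(s + 1)*(s^2 - 2*s + 1) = (s - 3)*(s - 1)*(s + 1)*(s - 1)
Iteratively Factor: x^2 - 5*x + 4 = (x - 4)*(x - 1)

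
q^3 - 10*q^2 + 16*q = q*(q - 8)*(q - 2)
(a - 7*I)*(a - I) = a^2 - 8*I*a - 7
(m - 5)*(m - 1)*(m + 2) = m^3 - 4*m^2 - 7*m + 10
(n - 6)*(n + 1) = n^2 - 5*n - 6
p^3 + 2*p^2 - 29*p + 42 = (p - 3)*(p - 2)*(p + 7)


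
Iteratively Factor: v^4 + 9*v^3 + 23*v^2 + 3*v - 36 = (v + 3)*(v^3 + 6*v^2 + 5*v - 12) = (v + 3)^2*(v^2 + 3*v - 4) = (v + 3)^2*(v + 4)*(v - 1)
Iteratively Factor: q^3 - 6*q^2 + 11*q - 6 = (q - 3)*(q^2 - 3*q + 2) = (q - 3)*(q - 2)*(q - 1)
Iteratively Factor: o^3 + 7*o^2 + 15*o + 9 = (o + 1)*(o^2 + 6*o + 9) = (o + 1)*(o + 3)*(o + 3)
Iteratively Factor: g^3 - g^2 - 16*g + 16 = (g - 4)*(g^2 + 3*g - 4) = (g - 4)*(g + 4)*(g - 1)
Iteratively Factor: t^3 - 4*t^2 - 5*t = (t + 1)*(t^2 - 5*t) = (t - 5)*(t + 1)*(t)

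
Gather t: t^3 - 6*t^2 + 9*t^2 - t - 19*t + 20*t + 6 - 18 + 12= t^3 + 3*t^2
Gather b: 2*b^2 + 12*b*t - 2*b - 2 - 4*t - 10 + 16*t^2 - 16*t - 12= 2*b^2 + b*(12*t - 2) + 16*t^2 - 20*t - 24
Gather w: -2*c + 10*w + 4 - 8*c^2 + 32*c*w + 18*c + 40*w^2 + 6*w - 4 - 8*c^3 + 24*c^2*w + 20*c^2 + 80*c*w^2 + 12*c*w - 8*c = -8*c^3 + 12*c^2 + 8*c + w^2*(80*c + 40) + w*(24*c^2 + 44*c + 16)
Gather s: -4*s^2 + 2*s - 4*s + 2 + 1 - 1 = -4*s^2 - 2*s + 2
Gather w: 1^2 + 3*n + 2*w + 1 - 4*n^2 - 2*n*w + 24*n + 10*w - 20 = -4*n^2 + 27*n + w*(12 - 2*n) - 18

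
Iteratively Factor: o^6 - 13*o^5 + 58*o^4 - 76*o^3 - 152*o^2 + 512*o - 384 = (o - 4)*(o^5 - 9*o^4 + 22*o^3 + 12*o^2 - 104*o + 96) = (o - 4)*(o - 3)*(o^4 - 6*o^3 + 4*o^2 + 24*o - 32) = (o - 4)*(o - 3)*(o - 2)*(o^3 - 4*o^2 - 4*o + 16) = (o - 4)*(o - 3)*(o - 2)*(o + 2)*(o^2 - 6*o + 8) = (o - 4)*(o - 3)*(o - 2)^2*(o + 2)*(o - 4)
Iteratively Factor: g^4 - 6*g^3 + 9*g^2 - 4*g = (g - 1)*(g^3 - 5*g^2 + 4*g) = (g - 4)*(g - 1)*(g^2 - g) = g*(g - 4)*(g - 1)*(g - 1)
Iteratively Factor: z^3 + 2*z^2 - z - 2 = (z - 1)*(z^2 + 3*z + 2) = (z - 1)*(z + 2)*(z + 1)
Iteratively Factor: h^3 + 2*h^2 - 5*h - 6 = (h + 3)*(h^2 - h - 2) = (h - 2)*(h + 3)*(h + 1)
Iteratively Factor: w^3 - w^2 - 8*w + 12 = (w - 2)*(w^2 + w - 6) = (w - 2)*(w + 3)*(w - 2)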